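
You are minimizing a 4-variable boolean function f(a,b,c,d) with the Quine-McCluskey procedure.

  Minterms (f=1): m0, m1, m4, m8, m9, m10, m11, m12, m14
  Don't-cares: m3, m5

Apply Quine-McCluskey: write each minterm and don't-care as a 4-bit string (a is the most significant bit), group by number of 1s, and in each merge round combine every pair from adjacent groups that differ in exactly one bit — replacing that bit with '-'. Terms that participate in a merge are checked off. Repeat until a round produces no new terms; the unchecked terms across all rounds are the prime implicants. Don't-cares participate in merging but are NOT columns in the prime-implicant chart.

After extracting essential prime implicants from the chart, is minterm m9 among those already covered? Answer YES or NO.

NO

[col 0] 0000*, 0001*, 0011*, 0100*, 0101*, 1000*, 1001*, 1010*, 1011*, 1100*, 1110*
[col 1] -000*, -001*, -011*, -100*, 0-00*, 0-01*, 00-1*, 000-*, 010-*, 1-00*, 1-10*, 10-0*, 10-1*, 100-*, 101-*, 11-0*
[col 2] --00, -0-1, -00-, 0-0-, 1--0, 10--
Prime implicants: --00, -0-1, -00-, 0-0-, 1--0, 10--
PI chart (minterm → PIs covering it):
  0 | --00,-00-,0-0-
  1 | -0-1,-00-,0-0-
  4 | --00,0-0-
  8 | --00,-00-,1--0,10--
  9 | -0-1,-00-,10--
  10 | 1--0,10--
  11 | -0-1,10--
  12 | --00,1--0
  14 | 1--0  (sole → essential)
Essential prime implicants: 1--0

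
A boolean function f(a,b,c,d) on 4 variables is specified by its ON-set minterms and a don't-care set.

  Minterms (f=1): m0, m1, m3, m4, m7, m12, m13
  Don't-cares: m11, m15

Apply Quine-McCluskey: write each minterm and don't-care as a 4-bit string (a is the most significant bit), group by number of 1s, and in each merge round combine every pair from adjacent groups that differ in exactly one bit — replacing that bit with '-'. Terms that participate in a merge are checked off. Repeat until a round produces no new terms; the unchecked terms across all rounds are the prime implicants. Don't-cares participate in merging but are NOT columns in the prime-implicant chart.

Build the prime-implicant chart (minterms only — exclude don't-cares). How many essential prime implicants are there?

[col 0] 0000*, 0001*, 0011*, 0100*, 0111*, 1011*, 1100*, 1101*, 1111*
[col 1] -011*, -100, -111*, 0-00, 0-11*, 00-1, 000-, 1-11*, 11-1, 110-
[col 2] --11
Prime implicants: --11, -100, 0-00, 00-1, 000-, 11-1, 110-
PI chart (minterm → PIs covering it):
  0 | 0-00,000-
  1 | 00-1,000-
  3 | --11,00-1
  4 | -100,0-00
  7 | --11  (sole → essential)
  12 | -100,110-
  13 | 11-1,110-
Essential prime implicants: --11

1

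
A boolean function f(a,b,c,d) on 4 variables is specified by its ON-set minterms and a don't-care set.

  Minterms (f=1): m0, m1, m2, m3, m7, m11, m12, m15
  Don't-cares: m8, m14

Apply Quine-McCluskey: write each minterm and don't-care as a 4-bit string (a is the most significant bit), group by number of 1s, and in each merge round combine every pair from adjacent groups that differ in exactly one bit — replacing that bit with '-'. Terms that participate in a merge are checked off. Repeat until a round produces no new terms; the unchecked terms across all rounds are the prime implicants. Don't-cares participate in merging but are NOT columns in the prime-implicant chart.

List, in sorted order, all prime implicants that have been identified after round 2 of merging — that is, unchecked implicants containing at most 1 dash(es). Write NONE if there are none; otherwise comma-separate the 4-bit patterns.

[col 0] 0000*, 0001*, 0010*, 0011*, 0111*, 1000*, 1011*, 1100*, 1110*, 1111*
[col 1] -000, -011*, -111*, 0-11*, 00-0*, 00-1*, 000-*, 001-*, 1-00, 1-11*, 11-0, 111-
[col 2] --11, 00--
Prime implicants: --11, -000, 00--, 1-00, 11-0, 111-

-000, 1-00, 11-0, 111-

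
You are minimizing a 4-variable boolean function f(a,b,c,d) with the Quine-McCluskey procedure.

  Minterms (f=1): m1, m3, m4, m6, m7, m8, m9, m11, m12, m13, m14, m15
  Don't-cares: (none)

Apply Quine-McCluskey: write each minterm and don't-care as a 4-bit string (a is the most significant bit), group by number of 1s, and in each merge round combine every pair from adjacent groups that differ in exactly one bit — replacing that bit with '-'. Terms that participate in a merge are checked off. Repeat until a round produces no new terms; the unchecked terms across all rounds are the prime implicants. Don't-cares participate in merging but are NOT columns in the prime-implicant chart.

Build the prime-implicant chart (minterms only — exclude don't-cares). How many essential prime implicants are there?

[col 0] 0001*, 0011*, 0100*, 0110*, 0111*, 1000*, 1001*, 1011*, 1100*, 1101*, 1110*, 1111*
[col 1] -001*, -011*, -100*, -110*, -111*, 0-11*, 00-1*, 01-0*, 011-*, 1-00*, 1-01*, 1-11*, 10-1*, 100-*, 11-0*, 11-1*, 110-*, 111-*
[col 2] --11, -0-1, -1-0, -11-, 1--1, 1-0-, 11--
Prime implicants: --11, -0-1, -1-0, -11-, 1--1, 1-0-, 11--
PI chart (minterm → PIs covering it):
  1 | -0-1  (sole → essential)
  3 | --11,-0-1
  4 | -1-0  (sole → essential)
  6 | -1-0,-11-
  7 | --11,-11-
  8 | 1-0-  (sole → essential)
  9 | -0-1,1--1,1-0-
  11 | --11,-0-1,1--1
  12 | -1-0,1-0-,11--
  13 | 1--1,1-0-,11--
  14 | -1-0,-11-,11--
  15 | --11,-11-,1--1,11--
Essential prime implicants: -0-1, -1-0, 1-0-

3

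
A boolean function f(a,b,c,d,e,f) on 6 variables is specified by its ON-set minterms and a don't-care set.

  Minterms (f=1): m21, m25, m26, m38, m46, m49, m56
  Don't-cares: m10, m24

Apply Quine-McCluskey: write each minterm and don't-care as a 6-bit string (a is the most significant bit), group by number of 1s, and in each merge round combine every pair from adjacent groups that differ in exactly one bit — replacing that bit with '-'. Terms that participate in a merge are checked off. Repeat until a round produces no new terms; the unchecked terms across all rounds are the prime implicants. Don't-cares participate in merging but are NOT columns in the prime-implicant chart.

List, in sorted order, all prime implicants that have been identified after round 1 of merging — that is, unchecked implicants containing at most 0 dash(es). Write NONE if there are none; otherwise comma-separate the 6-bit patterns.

Round 0: 001010✓ 010101 011000✓ 011001✓ 011010✓ 100110✓ 101110✓ 110001 111000✓
Round 1: -11000 0-1010 0110-0 01100- 10-110
PIs = {-11000, 0-1010, 010101, 0110-0, 01100-, 10-110, 110001}

010101, 110001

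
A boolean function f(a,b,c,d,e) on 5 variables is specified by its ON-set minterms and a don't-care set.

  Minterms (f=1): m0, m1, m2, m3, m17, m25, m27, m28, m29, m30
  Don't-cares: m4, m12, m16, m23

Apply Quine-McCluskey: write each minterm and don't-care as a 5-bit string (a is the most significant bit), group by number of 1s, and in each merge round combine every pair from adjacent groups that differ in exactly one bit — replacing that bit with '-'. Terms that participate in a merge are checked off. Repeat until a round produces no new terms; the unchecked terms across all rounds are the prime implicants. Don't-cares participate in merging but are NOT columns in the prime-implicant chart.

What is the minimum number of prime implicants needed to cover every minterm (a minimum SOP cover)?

[col 0] 00000*, 00001*, 00010*, 00011*, 00100*, 01100*, 10000*, 10001*, 10111, 11001*, 11011*, 11100*, 11101*, 11110*
[col 1] -0000*, -0001*, -1100, 0-100, 00-00, 000-0*, 000-1*, 0000-*, 0001-*, 1-001, 1000-*, 11-01, 110-1, 111-0, 1110-
[col 2] -000-, 000--
Prime implicants: -000-, -1100, 0-100, 00-00, 000--, 1-001, 10111, 11-01, 110-1, 111-0, 1110-
PI chart (minterm → PIs covering it):
  0 | -000-,00-00,000--
  1 | -000-,000--
  2 | 000--  (sole → essential)
  3 | 000--  (sole → essential)
  17 | -000-,1-001
  25 | 1-001,11-01,110-1
  27 | 110-1  (sole → essential)
  28 | -1100,111-0,1110-
  29 | 11-01,1110-
  30 | 111-0  (sole → essential)
Essential prime implicants: 000--, 110-1, 111-0
Petrick residual → -000-, 11-01
Minimum SOP uses 5 PIs: b'c'd' + a'b'c' + abd'e + abc'e + abce'

5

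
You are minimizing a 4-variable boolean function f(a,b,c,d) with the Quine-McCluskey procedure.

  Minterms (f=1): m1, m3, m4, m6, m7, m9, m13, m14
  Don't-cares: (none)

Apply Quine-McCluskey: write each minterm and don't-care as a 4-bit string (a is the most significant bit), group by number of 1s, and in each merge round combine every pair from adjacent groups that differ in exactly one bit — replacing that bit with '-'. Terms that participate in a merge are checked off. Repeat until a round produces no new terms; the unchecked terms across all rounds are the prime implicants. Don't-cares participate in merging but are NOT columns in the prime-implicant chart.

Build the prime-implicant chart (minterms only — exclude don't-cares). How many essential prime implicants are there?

3

[col 0] 0001*, 0011*, 0100*, 0110*, 0111*, 1001*, 1101*, 1110*
[col 1] -001, -110, 0-11, 00-1, 01-0, 011-, 1-01
Prime implicants: -001, -110, 0-11, 00-1, 01-0, 011-, 1-01
PI chart (minterm → PIs covering it):
  1 | -001,00-1
  3 | 0-11,00-1
  4 | 01-0  (sole → essential)
  6 | -110,01-0,011-
  7 | 0-11,011-
  9 | -001,1-01
  13 | 1-01  (sole → essential)
  14 | -110  (sole → essential)
Essential prime implicants: -110, 01-0, 1-01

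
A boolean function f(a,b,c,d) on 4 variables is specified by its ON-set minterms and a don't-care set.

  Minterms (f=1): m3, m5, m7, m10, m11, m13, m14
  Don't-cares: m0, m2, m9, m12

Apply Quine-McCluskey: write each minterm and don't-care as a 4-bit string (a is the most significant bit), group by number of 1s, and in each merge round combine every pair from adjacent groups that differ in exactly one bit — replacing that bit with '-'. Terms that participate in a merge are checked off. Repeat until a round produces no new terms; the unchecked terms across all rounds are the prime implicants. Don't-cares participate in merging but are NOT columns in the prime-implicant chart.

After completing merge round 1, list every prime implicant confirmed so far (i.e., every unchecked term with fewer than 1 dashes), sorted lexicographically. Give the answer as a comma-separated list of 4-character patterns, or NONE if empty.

NONE

size-2^0 implicants → 0000(✓)  0010(✓)  0011(✓)  0101(✓)  0111(✓)  1001(✓)  1010(✓)  1011(✓)  1100(✓)  1101(✓)  1110(✓)
size-2^1 implicants → -010(✓)  -011(✓)  -101  0-11  00-0  001-(✓)  01-1  1-01  1-10  10-1  101-(✓)  11-0  110-
size-2^2 implicants → -01-
Unchecked terms (primes): -01-, -101, 0-11, 00-0, 01-1, 1-01, 1-10, 10-1, 11-0, 110-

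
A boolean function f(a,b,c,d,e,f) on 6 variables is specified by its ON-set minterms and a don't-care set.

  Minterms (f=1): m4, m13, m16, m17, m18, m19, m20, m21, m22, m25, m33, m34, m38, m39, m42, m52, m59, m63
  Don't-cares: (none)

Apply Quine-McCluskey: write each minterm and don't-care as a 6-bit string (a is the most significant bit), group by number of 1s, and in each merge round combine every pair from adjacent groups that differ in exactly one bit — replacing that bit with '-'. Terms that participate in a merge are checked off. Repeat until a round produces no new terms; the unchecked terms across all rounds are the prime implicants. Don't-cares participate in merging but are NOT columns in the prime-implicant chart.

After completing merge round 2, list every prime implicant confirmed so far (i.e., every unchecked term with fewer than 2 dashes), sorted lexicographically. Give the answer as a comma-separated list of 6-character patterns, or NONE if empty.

-10100, 0-0100, 001101, 01-001, 10-010, 100-10, 100001, 10011-, 111-11

[col 0] 000100*, 001101, 010000*, 010001*, 010010*, 010011*, 010100*, 010101*, 010110*, 011001*, 100001, 100010*, 100110*, 100111*, 101010*, 110100*, 111011*, 111111*
[col 1] -10100, 0-0100, 01-001, 010-00*, 010-01*, 010-10*, 0100-0*, 0100-1*, 01000-*, 01001-*, 0101-0*, 01010-*, 10-010, 100-10, 10011-, 111-11
[col 2] 010--0, 010-0-, 0100--
Prime implicants: -10100, 0-0100, 001101, 01-001, 010--0, 010-0-, 0100--, 10-010, 100-10, 100001, 10011-, 111-11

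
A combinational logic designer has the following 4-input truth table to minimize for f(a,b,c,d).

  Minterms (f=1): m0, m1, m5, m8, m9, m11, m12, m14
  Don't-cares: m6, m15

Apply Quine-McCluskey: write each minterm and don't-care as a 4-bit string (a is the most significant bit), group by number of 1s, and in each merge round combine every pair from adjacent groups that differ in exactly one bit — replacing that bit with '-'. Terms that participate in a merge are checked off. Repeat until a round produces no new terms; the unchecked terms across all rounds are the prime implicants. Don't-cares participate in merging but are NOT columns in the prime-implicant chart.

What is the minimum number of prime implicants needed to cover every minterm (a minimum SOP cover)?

4

[col 0] 0000*, 0001*, 0101*, 0110*, 1000*, 1001*, 1011*, 1100*, 1110*, 1111*
[col 1] -000*, -001*, -110, 0-01, 000-*, 1-00, 1-11, 10-1, 100-*, 11-0, 111-
[col 2] -00-
Prime implicants: -00-, -110, 0-01, 1-00, 1-11, 10-1, 11-0, 111-
PI chart (minterm → PIs covering it):
  0 | -00-  (sole → essential)
  1 | -00-,0-01
  5 | 0-01  (sole → essential)
  8 | -00-,1-00
  9 | -00-,10-1
  11 | 1-11,10-1
  12 | 1-00,11-0
  14 | -110,11-0,111-
Essential prime implicants: -00-, 0-01
Petrick residual → 1-11, 11-0
Minimum SOP uses 4 PIs: b'c' + a'c'd + acd + abd'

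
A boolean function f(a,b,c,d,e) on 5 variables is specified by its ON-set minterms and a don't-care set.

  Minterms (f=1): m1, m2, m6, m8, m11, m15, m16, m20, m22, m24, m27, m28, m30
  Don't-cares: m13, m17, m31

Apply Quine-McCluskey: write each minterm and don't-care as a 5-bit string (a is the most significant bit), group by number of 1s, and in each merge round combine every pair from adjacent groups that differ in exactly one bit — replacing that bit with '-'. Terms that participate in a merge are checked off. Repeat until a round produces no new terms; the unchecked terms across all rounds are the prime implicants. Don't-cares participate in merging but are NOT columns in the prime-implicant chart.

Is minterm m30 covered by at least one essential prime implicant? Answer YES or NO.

[col 0] 00001*, 00010*, 00110*, 01000*, 01011*, 01101*, 01111*, 10000*, 10001*, 10100*, 10110*, 11000*, 11011*, 11100*, 11110*, 11111*
[col 1] -0001, -0110, -1000, -1011*, -1111*, 00-10, 01-11*, 011-1, 1-000*, 1-100*, 1-110*, 10-00*, 1000-, 101-0*, 11-00*, 11-11*, 111-0*, 1111-
[col 2] -1-11, 1--00, 1-1-0
Prime implicants: -0001, -0110, -1-11, -1000, 00-10, 011-1, 1--00, 1-1-0, 1000-, 1111-
PI chart (minterm → PIs covering it):
  1 | -0001  (sole → essential)
  2 | 00-10  (sole → essential)
  6 | -0110,00-10
  8 | -1000  (sole → essential)
  11 | -1-11  (sole → essential)
  15 | -1-11,011-1
  16 | 1--00,1000-
  20 | 1--00,1-1-0
  22 | -0110,1-1-0
  24 | -1000,1--00
  27 | -1-11  (sole → essential)
  28 | 1--00,1-1-0
  30 | 1-1-0,1111-
Essential prime implicants: -0001, -1-11, -1000, 00-10

NO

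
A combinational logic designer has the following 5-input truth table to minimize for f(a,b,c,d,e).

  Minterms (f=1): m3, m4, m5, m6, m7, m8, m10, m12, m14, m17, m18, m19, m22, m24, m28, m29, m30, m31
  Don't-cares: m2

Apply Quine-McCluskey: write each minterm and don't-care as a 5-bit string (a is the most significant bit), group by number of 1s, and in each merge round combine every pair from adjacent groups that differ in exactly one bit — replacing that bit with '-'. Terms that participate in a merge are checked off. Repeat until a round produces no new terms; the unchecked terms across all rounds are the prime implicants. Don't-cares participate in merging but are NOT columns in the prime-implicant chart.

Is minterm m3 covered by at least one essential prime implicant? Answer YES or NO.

NO

size-2^0 implicants → 00010(✓)  00011(✓)  00100(✓)  00101(✓)  00110(✓)  00111(✓)  01000(✓)  01010(✓)  01100(✓)  01110(✓)  10001(✓)  10010(✓)  10011(✓)  10110(✓)  11000(✓)  11100(✓)  11101(✓)  11110(✓)  11111(✓)
size-2^1 implicants → -0010(✓)  -0011(✓)  -0110(✓)  -1000(✓)  -1100(✓)  -1110(✓)  0-010(✓)  0-100(✓)  0-110(✓)  00-10(✓)  00-11(✓)  0001-(✓)  001-0(✓)  001-1(✓)  0010-(✓)  0011-(✓)  01-00(✓)  01-10(✓)  010-0(✓)  011-0(✓)  1-110(✓)  10-10(✓)  100-1  1001-(✓)  11-00(✓)  111-0(✓)  111-1(✓)  1110-(✓)  1111-(✓)
size-2^2 implicants → --110  -0-10  -001-  -1-00  -11-0  0--10  0-1-0  00-1-  001--  01--0  111--
Unchecked terms (primes): --110, -0-10, -001-, -1-00, -11-0, 0--10, 0-1-0, 00-1-, 001--, 01--0, 100-1, 111--
Minterm coverage:
  m3 ⊆ -001-,00-1-
  m4 ⊆ 0-1-0,001--
  m5 ⊆ 001-- [E]
  m6 ⊆ --110,-0-10,0--10,0-1-0,00-1-,001--
  m7 ⊆ 00-1-,001--
  m8 ⊆ -1-00,01--0
  m10 ⊆ 0--10,01--0
  m12 ⊆ -1-00,-11-0,0-1-0,01--0
  m14 ⊆ --110,-11-0,0--10,0-1-0,01--0
  m17 ⊆ 100-1 [E]
  m18 ⊆ -0-10,-001-
  m19 ⊆ -001-,100-1
  m22 ⊆ --110,-0-10
  m24 ⊆ -1-00 [E]
  m28 ⊆ -1-00,-11-0,111--
  m29 ⊆ 111-- [E]
  m30 ⊆ --110,-11-0,111--
  m31 ⊆ 111-- [E]
E = {-1-00, 001--, 100-1, 111--}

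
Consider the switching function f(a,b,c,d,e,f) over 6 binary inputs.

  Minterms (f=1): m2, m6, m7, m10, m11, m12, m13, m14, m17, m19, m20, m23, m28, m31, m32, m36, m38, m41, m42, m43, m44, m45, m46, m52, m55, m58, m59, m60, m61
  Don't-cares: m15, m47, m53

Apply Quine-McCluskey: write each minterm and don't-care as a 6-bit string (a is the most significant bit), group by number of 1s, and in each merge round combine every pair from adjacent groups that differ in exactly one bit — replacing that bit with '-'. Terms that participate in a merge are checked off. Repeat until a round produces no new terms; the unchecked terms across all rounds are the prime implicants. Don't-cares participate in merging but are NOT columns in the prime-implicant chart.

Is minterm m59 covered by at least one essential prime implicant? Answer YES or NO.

YES

[col 0] 000010*, 000110*, 000111*, 001010*, 001011*, 001100*, 001101*, 001110*, 001111*, 010001*, 010011*, 010100*, 010111*, 011100*, 011111*, 100000*, 100100*, 100110*, 101001*, 101010*, 101011*, 101100*, 101101*, 101110*, 101111*, 110100*, 110101*, 110111*, 111010*, 111011*, 111100*, 111101*
[col 1] -00110*, -01010*, -01011*, -01100*, -01101*, -01110*, -01111*, -10100*, -10111, -11100*, 0-0111*, 0-1100*, 0-1111*, 00-010*, 00-110*, 00-111*, 000-10*, 00011-*, 001-10*, 001-11*, 00101-*, 0011-0*, 0011-1*, 00110-*, 00111-*, 01-100*, 01-111*, 010-11, 0100-1, 1-0100*, 1-1010*, 1-1011*, 1-1100*, 1-1101*, 10-100*, 10-110*, 100-00, 1001-0*, 101-01*, 101-10*, 101-11*, 1010-1*, 10101-*, 1011-0*, 1011-1*, 10110-*, 10111-*, 11-100*, 11-101*, 1101-1, 11010-*, 11101-*, 11110-*
[col 2] --1100, -0-110, -01-10*, -01-11*, -0101-*, -011-0*, -011-1*, -0110-*, -0111-*, -1-100, 0--111, 00--10, 00-11-, 001-1-*, 0011--*, 1--100, 1-101-, 1-110-, 10-1-0, 101--1, 101-1-*, 1011--*, 11-10-
[col 3] -01-1-, -011--
Prime implicants: --1100, -0-110, -01-1-, -011--, -1-100, -10111, 0--111, 00--10, 00-11-, 010-11, 0100-1, 1--100, 1-101-, 1-110-, 10-1-0, 100-00, 101--1, 11-10-, 1101-1
PI chart (minterm → PIs covering it):
  2 | 00--10  (sole → essential)
  6 | -0-110,00--10,00-11-
  7 | 0--111,00-11-
  10 | -01-1-,00--10
  11 | -01-1-  (sole → essential)
  12 | --1100,-011--
  13 | -011--  (sole → essential)
  14 | -0-110,-01-1-,-011--,00--10,00-11-
  17 | 0100-1  (sole → essential)
  19 | 010-11,0100-1
  20 | -1-100  (sole → essential)
  23 | -10111,0--111,010-11
  28 | --1100,-1-100
  31 | 0--111  (sole → essential)
  32 | 100-00  (sole → essential)
  36 | 1--100,10-1-0,100-00
  38 | -0-110,10-1-0
  41 | 101--1  (sole → essential)
  42 | -01-1-,1-101-
  43 | -01-1-,1-101-,101--1
  44 | --1100,-011--,1--100,1-110-,10-1-0
  45 | -011--,1-110-,101--1
  46 | -0-110,-01-1-,-011--,10-1-0
  52 | -1-100,1--100,11-10-
  55 | -10111,1101-1
  58 | 1-101-  (sole → essential)
  59 | 1-101-  (sole → essential)
  60 | --1100,-1-100,1--100,1-110-,11-10-
  61 | 1-110-,11-10-
Essential prime implicants: -01-1-, -011--, -1-100, 0--111, 00--10, 0100-1, 1-101-, 100-00, 101--1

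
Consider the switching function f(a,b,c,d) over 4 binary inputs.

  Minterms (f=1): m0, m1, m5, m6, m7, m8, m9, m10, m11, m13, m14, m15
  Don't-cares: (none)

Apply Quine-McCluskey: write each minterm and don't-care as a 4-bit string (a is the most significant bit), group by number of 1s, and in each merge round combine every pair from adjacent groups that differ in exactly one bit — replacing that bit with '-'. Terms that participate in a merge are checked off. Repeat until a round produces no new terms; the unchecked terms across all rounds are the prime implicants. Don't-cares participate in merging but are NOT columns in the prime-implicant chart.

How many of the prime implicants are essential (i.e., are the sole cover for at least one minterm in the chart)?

2

size-2^0 implicants → 0000(✓)  0001(✓)  0101(✓)  0110(✓)  0111(✓)  1000(✓)  1001(✓)  1010(✓)  1011(✓)  1101(✓)  1110(✓)  1111(✓)
size-2^1 implicants → -000(✓)  -001(✓)  -101(✓)  -110(✓)  -111(✓)  0-01(✓)  000-(✓)  01-1(✓)  011-(✓)  1-01(✓)  1-10(✓)  1-11(✓)  10-0(✓)  10-1(✓)  100-(✓)  101-(✓)  11-1(✓)  111-(✓)
size-2^2 implicants → --01  -00-  -1-1  -11-  1--1  1-1-  10--
Unchecked terms (primes): --01, -00-, -1-1, -11-, 1--1, 1-1-, 10--
Minterm coverage:
  m0 ⊆ -00- [E]
  m1 ⊆ --01,-00-
  m5 ⊆ --01,-1-1
  m6 ⊆ -11- [E]
  m7 ⊆ -1-1,-11-
  m8 ⊆ -00-,10--
  m9 ⊆ --01,-00-,1--1,10--
  m10 ⊆ 1-1-,10--
  m11 ⊆ 1--1,1-1-,10--
  m13 ⊆ --01,-1-1,1--1
  m14 ⊆ -11-,1-1-
  m15 ⊆ -1-1,-11-,1--1,1-1-
E = {-00-, -11-}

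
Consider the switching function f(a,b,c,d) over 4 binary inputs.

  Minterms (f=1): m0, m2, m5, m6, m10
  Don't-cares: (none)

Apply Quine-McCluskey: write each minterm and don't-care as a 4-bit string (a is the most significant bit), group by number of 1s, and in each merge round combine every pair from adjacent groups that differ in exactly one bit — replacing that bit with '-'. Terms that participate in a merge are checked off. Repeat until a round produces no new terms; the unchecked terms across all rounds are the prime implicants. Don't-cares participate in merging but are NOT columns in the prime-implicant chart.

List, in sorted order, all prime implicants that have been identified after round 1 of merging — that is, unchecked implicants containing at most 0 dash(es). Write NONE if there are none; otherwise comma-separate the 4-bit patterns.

Round 0: 0000✓ 0010✓ 0101 0110✓ 1010✓
Round 1: -010 0-10 00-0
PIs = {-010, 0-10, 00-0, 0101}

0101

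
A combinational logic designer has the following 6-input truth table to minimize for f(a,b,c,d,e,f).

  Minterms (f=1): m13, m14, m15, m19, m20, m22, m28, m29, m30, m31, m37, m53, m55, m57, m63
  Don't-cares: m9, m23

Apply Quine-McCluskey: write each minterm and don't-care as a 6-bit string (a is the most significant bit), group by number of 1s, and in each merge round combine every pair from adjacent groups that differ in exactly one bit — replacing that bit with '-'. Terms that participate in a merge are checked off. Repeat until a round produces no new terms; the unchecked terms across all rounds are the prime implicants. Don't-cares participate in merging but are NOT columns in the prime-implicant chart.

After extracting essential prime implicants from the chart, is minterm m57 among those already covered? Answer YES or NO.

size-2^0 implicants → 001001(✓)  001101(✓)  001110(✓)  001111(✓)  010011(✓)  010100(✓)  010110(✓)  010111(✓)  011100(✓)  011101(✓)  011110(✓)  011111(✓)  100101(✓)  110101(✓)  110111(✓)  111001  111111(✓)
size-2^1 implicants → -10111(✓)  -11111(✓)  0-1101(✓)  0-1110(✓)  0-1111(✓)  001-01  0011-1(✓)  00111-(✓)  01-100(✓)  01-110(✓)  01-111(✓)  010-11  0101-0(✓)  01011-(✓)  0111-0(✓)  0111-1(✓)  01110-(✓)  01111-(✓)  1-0101  11-111(✓)  1101-1
size-2^2 implicants → -1-111  0-11-1  0-111-  01-1-0  01-11-  0111--
Unchecked terms (primes): -1-111, 0-11-1, 0-111-, 001-01, 01-1-0, 01-11-, 010-11, 0111--, 1-0101, 1101-1, 111001
Minterm coverage:
  m13 ⊆ 0-11-1,001-01
  m14 ⊆ 0-111- [E]
  m15 ⊆ 0-11-1,0-111-
  m19 ⊆ 010-11 [E]
  m20 ⊆ 01-1-0 [E]
  m22 ⊆ 01-1-0,01-11-
  m28 ⊆ 01-1-0,0111--
  m29 ⊆ 0-11-1,0111--
  m30 ⊆ 0-111-,01-1-0,01-11-,0111--
  m31 ⊆ -1-111,0-11-1,0-111-,01-11-,0111--
  m37 ⊆ 1-0101 [E]
  m53 ⊆ 1-0101,1101-1
  m55 ⊆ -1-111,1101-1
  m57 ⊆ 111001 [E]
  m63 ⊆ -1-111 [E]
E = {-1-111, 0-111-, 01-1-0, 010-11, 1-0101, 111001}

YES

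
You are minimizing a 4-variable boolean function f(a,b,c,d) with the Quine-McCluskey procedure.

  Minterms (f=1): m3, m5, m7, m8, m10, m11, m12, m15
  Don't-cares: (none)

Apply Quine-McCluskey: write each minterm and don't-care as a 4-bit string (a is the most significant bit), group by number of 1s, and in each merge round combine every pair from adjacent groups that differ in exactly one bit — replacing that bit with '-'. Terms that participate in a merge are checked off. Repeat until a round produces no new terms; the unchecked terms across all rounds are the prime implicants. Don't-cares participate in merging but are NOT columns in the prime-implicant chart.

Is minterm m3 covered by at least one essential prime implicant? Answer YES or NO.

YES

size-2^0 implicants → 0011(✓)  0101(✓)  0111(✓)  1000(✓)  1010(✓)  1011(✓)  1100(✓)  1111(✓)
size-2^1 implicants → -011(✓)  -111(✓)  0-11(✓)  01-1  1-00  1-11(✓)  10-0  101-
size-2^2 implicants → --11
Unchecked terms (primes): --11, 01-1, 1-00, 10-0, 101-
Minterm coverage:
  m3 ⊆ --11 [E]
  m5 ⊆ 01-1 [E]
  m7 ⊆ --11,01-1
  m8 ⊆ 1-00,10-0
  m10 ⊆ 10-0,101-
  m11 ⊆ --11,101-
  m12 ⊆ 1-00 [E]
  m15 ⊆ --11 [E]
E = {--11, 01-1, 1-00}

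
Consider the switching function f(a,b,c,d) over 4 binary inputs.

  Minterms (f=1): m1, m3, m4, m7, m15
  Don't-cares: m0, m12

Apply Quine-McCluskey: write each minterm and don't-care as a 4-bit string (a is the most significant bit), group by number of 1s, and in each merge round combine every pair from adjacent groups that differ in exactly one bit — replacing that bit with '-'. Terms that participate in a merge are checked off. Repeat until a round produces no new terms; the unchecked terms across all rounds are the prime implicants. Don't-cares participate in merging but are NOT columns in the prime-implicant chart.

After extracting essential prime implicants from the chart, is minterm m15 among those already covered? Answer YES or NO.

Round 0: 0000✓ 0001✓ 0011✓ 0100✓ 0111✓ 1100✓ 1111✓
Round 1: -100 -111 0-00 0-11 00-1 000-
PIs = {-100, -111, 0-00, 0-11, 00-1, 000-}
Coverage chart:
  m1: 00-1,000-
  m3: 0-11,00-1
  m4: -100,0-00
  m7: -111,0-11
  m15: -111 ←essential
Essential: -111

YES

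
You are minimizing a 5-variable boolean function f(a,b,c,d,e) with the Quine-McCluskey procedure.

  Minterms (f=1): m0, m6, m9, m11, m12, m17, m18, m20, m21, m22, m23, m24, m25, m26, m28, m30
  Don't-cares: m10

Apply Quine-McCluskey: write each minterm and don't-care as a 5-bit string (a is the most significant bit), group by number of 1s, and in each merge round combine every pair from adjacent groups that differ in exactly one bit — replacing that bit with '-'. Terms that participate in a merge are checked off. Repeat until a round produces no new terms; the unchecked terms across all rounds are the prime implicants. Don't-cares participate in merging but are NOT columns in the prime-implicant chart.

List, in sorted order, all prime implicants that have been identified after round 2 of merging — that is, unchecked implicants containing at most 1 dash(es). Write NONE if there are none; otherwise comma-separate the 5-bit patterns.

-0110, -1001, -1010, -1100, 00000, 010-1, 0101-, 1-001, 10-01, 1100-

size-2^0 implicants → 00000  00110(✓)  01001(✓)  01010(✓)  01011(✓)  01100(✓)  10001(✓)  10010(✓)  10100(✓)  10101(✓)  10110(✓)  10111(✓)  11000(✓)  11001(✓)  11010(✓)  11100(✓)  11110(✓)
size-2^1 implicants → -0110  -1001  -1010  -1100  010-1  0101-  1-001  1-010(✓)  1-100(✓)  1-110(✓)  10-01  10-10(✓)  101-0(✓)  101-1(✓)  1010-(✓)  1011-(✓)  11-00(✓)  11-10(✓)  110-0(✓)  1100-  111-0(✓)
size-2^2 implicants → 1--10  1-1-0  101--  11--0
Unchecked terms (primes): -0110, -1001, -1010, -1100, 00000, 010-1, 0101-, 1--10, 1-001, 1-1-0, 10-01, 101--, 11--0, 1100-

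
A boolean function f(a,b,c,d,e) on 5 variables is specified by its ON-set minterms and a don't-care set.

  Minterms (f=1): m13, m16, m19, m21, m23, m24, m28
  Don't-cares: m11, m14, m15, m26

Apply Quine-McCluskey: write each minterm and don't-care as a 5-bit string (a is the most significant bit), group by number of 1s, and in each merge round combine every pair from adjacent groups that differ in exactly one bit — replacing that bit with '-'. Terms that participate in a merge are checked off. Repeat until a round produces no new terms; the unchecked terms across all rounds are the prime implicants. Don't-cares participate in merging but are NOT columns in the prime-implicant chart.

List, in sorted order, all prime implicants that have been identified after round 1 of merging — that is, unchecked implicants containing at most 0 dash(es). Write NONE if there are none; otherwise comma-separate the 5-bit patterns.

NONE

size-2^0 implicants → 01011(✓)  01101(✓)  01110(✓)  01111(✓)  10000(✓)  10011(✓)  10101(✓)  10111(✓)  11000(✓)  11010(✓)  11100(✓)
size-2^1 implicants → 01-11  011-1  0111-  1-000  10-11  101-1  11-00  110-0
Unchecked terms (primes): 01-11, 011-1, 0111-, 1-000, 10-11, 101-1, 11-00, 110-0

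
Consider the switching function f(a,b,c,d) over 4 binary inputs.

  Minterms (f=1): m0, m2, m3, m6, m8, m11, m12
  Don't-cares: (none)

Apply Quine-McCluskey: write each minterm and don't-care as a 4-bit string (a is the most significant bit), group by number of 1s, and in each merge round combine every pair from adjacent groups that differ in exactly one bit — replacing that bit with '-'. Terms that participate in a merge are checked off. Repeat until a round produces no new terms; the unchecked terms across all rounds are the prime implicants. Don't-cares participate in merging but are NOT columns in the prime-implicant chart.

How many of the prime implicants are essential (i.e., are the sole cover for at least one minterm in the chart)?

[col 0] 0000*, 0010*, 0011*, 0110*, 1000*, 1011*, 1100*
[col 1] -000, -011, 0-10, 00-0, 001-, 1-00
Prime implicants: -000, -011, 0-10, 00-0, 001-, 1-00
PI chart (minterm → PIs covering it):
  0 | -000,00-0
  2 | 0-10,00-0,001-
  3 | -011,001-
  6 | 0-10  (sole → essential)
  8 | -000,1-00
  11 | -011  (sole → essential)
  12 | 1-00  (sole → essential)
Essential prime implicants: -011, 0-10, 1-00

3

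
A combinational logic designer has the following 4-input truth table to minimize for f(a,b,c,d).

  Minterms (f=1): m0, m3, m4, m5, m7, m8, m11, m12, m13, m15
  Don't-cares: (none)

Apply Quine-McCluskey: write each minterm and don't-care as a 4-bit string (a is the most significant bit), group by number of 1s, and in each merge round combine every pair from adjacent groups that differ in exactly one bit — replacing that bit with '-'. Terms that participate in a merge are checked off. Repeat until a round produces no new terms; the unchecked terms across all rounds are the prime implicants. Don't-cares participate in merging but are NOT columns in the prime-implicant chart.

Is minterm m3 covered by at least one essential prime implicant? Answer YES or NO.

YES

Round 0: 0000✓ 0011✓ 0100✓ 0101✓ 0111✓ 1000✓ 1011✓ 1100✓ 1101✓ 1111✓
Round 1: -000✓ -011✓ -100✓ -101✓ -111✓ 0-00✓ 0-11✓ 01-1✓ 010-✓ 1-00✓ 1-11✓ 11-1✓ 110-✓
Round 2: --00 --11 -1-1 -10-
PIs = {--00, --11, -1-1, -10-}
Coverage chart:
  m0: --00 ←essential
  m3: --11 ←essential
  m4: --00,-10-
  m5: -1-1,-10-
  m7: --11,-1-1
  m8: --00 ←essential
  m11: --11 ←essential
  m12: --00,-10-
  m13: -1-1,-10-
  m15: --11,-1-1
Essential: --00, --11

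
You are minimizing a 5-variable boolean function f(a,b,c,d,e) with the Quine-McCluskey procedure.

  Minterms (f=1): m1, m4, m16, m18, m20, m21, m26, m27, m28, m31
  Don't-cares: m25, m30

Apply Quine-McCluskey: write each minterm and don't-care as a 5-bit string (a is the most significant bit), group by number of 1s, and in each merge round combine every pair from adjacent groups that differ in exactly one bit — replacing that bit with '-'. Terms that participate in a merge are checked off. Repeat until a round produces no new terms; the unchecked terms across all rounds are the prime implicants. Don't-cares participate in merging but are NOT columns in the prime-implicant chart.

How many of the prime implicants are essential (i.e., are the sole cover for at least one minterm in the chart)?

4

Round 0: 00001 00100✓ 10000✓ 10010✓ 10100✓ 10101✓ 11001✓ 11010✓ 11011✓ 11100✓ 11110✓ 11111✓
Round 1: -0100 1-010 1-100 10-00 100-0 1010- 11-10✓ 11-11✓ 110-1 1101-✓ 111-0 1111-✓
Round 2: 11-1-
PIs = {-0100, 00001, 1-010, 1-100, 10-00, 100-0, 1010-, 11-1-, 110-1, 111-0}
Coverage chart:
  m1: 00001 ←essential
  m4: -0100 ←essential
  m16: 10-00,100-0
  m18: 1-010,100-0
  m20: -0100,1-100,10-00,1010-
  m21: 1010- ←essential
  m26: 1-010,11-1-
  m27: 11-1-,110-1
  m28: 1-100,111-0
  m31: 11-1- ←essential
Essential: -0100, 00001, 1010-, 11-1-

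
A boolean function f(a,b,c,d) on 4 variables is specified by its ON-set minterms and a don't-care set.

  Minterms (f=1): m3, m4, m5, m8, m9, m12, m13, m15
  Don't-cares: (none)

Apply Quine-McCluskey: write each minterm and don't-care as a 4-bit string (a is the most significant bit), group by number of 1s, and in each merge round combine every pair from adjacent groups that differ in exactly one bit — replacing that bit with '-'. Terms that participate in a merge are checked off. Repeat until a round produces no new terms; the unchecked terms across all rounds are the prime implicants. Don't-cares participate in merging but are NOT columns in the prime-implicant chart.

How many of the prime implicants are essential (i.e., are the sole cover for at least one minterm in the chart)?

size-2^0 implicants → 0011  0100(✓)  0101(✓)  1000(✓)  1001(✓)  1100(✓)  1101(✓)  1111(✓)
size-2^1 implicants → -100(✓)  -101(✓)  010-(✓)  1-00(✓)  1-01(✓)  100-(✓)  11-1  110-(✓)
size-2^2 implicants → -10-  1-0-
Unchecked terms (primes): -10-, 0011, 1-0-, 11-1
Minterm coverage:
  m3 ⊆ 0011 [E]
  m4 ⊆ -10- [E]
  m5 ⊆ -10- [E]
  m8 ⊆ 1-0- [E]
  m9 ⊆ 1-0- [E]
  m12 ⊆ -10-,1-0-
  m13 ⊆ -10-,1-0-,11-1
  m15 ⊆ 11-1 [E]
E = {-10-, 0011, 1-0-, 11-1}

4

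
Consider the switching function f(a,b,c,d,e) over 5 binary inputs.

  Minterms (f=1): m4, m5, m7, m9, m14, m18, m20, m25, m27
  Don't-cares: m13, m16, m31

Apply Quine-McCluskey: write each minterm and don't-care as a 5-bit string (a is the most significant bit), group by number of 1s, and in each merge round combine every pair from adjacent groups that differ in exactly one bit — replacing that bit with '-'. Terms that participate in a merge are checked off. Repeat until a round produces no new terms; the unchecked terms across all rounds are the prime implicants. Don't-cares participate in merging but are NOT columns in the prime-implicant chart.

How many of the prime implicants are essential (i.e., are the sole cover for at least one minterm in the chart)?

Round 0: 00100✓ 00101✓ 00111✓ 01001✓ 01101✓ 01110 10000✓ 10010✓ 10100✓ 11001✓ 11011✓ 11111✓
Round 1: -0100 -1001 0-101 001-1 0010- 01-01 10-00 100-0 11-11 110-1
PIs = {-0100, -1001, 0-101, 001-1, 0010-, 01-01, 01110, 10-00, 100-0, 11-11, 110-1}
Coverage chart:
  m4: -0100,0010-
  m5: 0-101,001-1,0010-
  m7: 001-1 ←essential
  m9: -1001,01-01
  m14: 01110 ←essential
  m18: 100-0 ←essential
  m20: -0100,10-00
  m25: -1001,110-1
  m27: 11-11,110-1
Essential: 001-1, 01110, 100-0

3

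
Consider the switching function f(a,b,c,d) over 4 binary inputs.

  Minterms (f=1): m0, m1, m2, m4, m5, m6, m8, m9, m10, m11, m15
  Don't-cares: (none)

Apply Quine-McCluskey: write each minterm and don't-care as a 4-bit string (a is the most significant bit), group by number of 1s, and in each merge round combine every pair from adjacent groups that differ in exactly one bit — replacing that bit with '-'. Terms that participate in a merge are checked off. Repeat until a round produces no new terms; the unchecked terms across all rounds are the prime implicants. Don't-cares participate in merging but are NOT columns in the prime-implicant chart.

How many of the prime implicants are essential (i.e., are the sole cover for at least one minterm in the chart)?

3

[col 0] 0000*, 0001*, 0010*, 0100*, 0101*, 0110*, 1000*, 1001*, 1010*, 1011*, 1111*
[col 1] -000*, -001*, -010*, 0-00*, 0-01*, 0-10*, 00-0*, 000-*, 01-0*, 010-*, 1-11, 10-0*, 10-1*, 100-*, 101-*
[col 2] -0-0, -00-, 0--0, 0-0-, 10--
Prime implicants: -0-0, -00-, 0--0, 0-0-, 1-11, 10--
PI chart (minterm → PIs covering it):
  0 | -0-0,-00-,0--0,0-0-
  1 | -00-,0-0-
  2 | -0-0,0--0
  4 | 0--0,0-0-
  5 | 0-0-  (sole → essential)
  6 | 0--0  (sole → essential)
  8 | -0-0,-00-,10--
  9 | -00-,10--
  10 | -0-0,10--
  11 | 1-11,10--
  15 | 1-11  (sole → essential)
Essential prime implicants: 0--0, 0-0-, 1-11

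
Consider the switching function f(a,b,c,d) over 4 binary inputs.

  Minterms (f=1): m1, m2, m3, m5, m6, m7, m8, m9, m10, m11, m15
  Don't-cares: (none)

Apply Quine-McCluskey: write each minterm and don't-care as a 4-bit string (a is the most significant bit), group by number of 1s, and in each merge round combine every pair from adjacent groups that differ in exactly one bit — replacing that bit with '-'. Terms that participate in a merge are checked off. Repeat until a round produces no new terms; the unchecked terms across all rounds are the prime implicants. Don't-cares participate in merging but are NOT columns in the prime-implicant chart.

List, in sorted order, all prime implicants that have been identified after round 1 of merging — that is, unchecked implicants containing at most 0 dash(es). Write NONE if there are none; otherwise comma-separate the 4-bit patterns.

Round 0: 0001✓ 0010✓ 0011✓ 0101✓ 0110✓ 0111✓ 1000✓ 1001✓ 1010✓ 1011✓ 1111✓
Round 1: -001✓ -010✓ -011✓ -111✓ 0-01✓ 0-10✓ 0-11✓ 00-1✓ 001-✓ 01-1✓ 011-✓ 1-11✓ 10-0✓ 10-1✓ 100-✓ 101-✓
Round 2: --11 -0-1 -01- 0--1 0-1- 10--
PIs = {--11, -0-1, -01-, 0--1, 0-1-, 10--}

NONE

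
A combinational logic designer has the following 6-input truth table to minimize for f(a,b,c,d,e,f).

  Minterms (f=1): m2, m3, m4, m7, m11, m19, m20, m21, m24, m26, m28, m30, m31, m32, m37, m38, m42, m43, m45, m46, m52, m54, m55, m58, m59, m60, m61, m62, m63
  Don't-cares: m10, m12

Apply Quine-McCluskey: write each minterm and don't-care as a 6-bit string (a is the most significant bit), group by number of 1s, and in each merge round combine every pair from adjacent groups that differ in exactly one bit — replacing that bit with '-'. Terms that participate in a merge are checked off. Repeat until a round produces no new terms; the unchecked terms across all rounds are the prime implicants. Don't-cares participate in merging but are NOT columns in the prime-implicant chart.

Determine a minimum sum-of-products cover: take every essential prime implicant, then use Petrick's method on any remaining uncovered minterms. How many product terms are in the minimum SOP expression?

14

size-2^0 implicants → 000010(✓)  000011(✓)  000100(✓)  000111(✓)  001010(✓)  001011(✓)  001100(✓)  010011(✓)  010100(✓)  010101(✓)  011000(✓)  011010(✓)  011100(✓)  011110(✓)  011111(✓)  100000  100101(✓)  100110(✓)  101010(✓)  101011(✓)  101101(✓)  101110(✓)  110100(✓)  110110(✓)  110111(✓)  111010(✓)  111011(✓)  111100(✓)  111101(✓)  111110(✓)  111111(✓)
size-2^1 implicants → -01010(✓)  -01011(✓)  -10100(✓)  -11010(✓)  -11100(✓)  -11110(✓)  -11111(✓)  0-0011  0-0100(✓)  0-1010(✓)  0-1100(✓)  00-010(✓)  00-011(✓)  00-100(✓)  000-11  00001-(✓)  00101-(✓)  01-100(✓)  01010-  011-00(✓)  011-10(✓)  0110-0(✓)  0111-0(✓)  01111-(✓)  1-0110(✓)  1-1010(✓)  1-1011(✓)  1-1101  1-1110(✓)  10-101  10-110(✓)  101-10(✓)  10101-(✓)  11-100(✓)  11-110(✓)  11-111(✓)  1101-0(✓)  11011-(✓)  111-10(✓)  111-11(✓)  11101-(✓)  1111-0(✓)  1111-1(✓)  11110-(✓)  11111-(✓)
size-2^2 implicants → --1010  -0101-  -1-100  -11-10  -111-0  -1111-  0--100  00-01-  011--0  1--110  1-1-10  1-101-  11-1-0  11-11-  111-1-  1111--
Unchecked terms (primes): --1010, -0101-, -1-100, -11-10, -111-0, -1111-, 0--100, 0-0011, 00-01-, 000-11, 01010-, 011--0, 1--110, 1-1-10, 1-101-, 1-1101, 10-101, 100000, 11-1-0, 11-11-, 111-1-, 1111--
Minterm coverage:
  m2 ⊆ 00-01- [E]
  m3 ⊆ 0-0011,00-01-,000-11
  m4 ⊆ 0--100 [E]
  m7 ⊆ 000-11 [E]
  m11 ⊆ -0101-,00-01-
  m19 ⊆ 0-0011 [E]
  m20 ⊆ -1-100,0--100,01010-
  m21 ⊆ 01010- [E]
  m24 ⊆ 011--0 [E]
  m26 ⊆ --1010,-11-10,011--0
  m28 ⊆ -1-100,-111-0,0--100,011--0
  m30 ⊆ -11-10,-111-0,-1111-,011--0
  m31 ⊆ -1111- [E]
  m32 ⊆ 100000 [E]
  m37 ⊆ 10-101 [E]
  m38 ⊆ 1--110 [E]
  m42 ⊆ --1010,-0101-,1-1-10,1-101-
  m43 ⊆ -0101-,1-101-
  m45 ⊆ 1-1101,10-101
  m46 ⊆ 1--110,1-1-10
  m52 ⊆ -1-100,11-1-0
  m54 ⊆ 1--110,11-1-0,11-11-
  m55 ⊆ 11-11- [E]
  m58 ⊆ --1010,-11-10,1-1-10,1-101-,111-1-
  m59 ⊆ 1-101-,111-1-
  m60 ⊆ -1-100,-111-0,11-1-0,1111--
  m61 ⊆ 1-1101,1111--
  m62 ⊆ -11-10,-111-0,-1111-,1--110,1-1-10,11-1-0,11-11-,111-1-,1111--
  m63 ⊆ -1111-,11-11-,111-1-,1111--
E = {-1111-, 0--100, 0-0011, 00-01-, 000-11, 01010-, 011--0, 1--110, 10-101, 100000, 11-11-}
Petrick residual → -1-100, 1-101-, 1-1101
Cover = bde'f' + bcde + a'de'f' + a'c'd'ef + a'b'd'e + a'b'c'ef + a'bc'de' + a'bcf' + adef' + acd'e + acde'f + ab'de'f + ab'c'd'e'f' + abde  |cover|=14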